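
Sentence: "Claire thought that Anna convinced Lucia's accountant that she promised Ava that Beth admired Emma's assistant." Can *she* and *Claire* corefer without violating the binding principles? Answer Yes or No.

Yes

*Claire* is an R-expression; Principle C requires it to be free (not bound by any c-commanding expression).
— she: subject of the clause headed by 'promised'; the pronoun does not c-command the R-expression — coreference allowed.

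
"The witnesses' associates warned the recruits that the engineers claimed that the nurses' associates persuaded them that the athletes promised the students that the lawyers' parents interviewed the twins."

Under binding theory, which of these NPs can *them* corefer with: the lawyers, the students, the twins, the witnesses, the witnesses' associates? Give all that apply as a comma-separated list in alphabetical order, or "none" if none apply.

*them* is a pronoun; Principle B requires it to be free in its binding domain — the clause headed by 'persuaded'.
— the lawyers: possessor inside the subject DP of the clause headed by 'interviewed'; is c-commanded by the pronoun; coreference would bind this R-expression — blocked (Principle C).
— the students: object of the clause headed by 'promised'; is c-commanded by the pronoun; coreference would bind this R-expression — blocked (Principle C).
— the twins: object of the clause headed by 'interviewed'; is c-commanded by the pronoun; coreference would bind this R-expression — blocked (Principle C).
— the witnesses: possessor inside the subject DP of the matrix clause; does not c-command the pronoun — Principle B does not apply; allowed.
— the witnesses' associates: subject of the matrix clause; c-commands the pronoun but lies outside its binding domain — allowed.

the witnesses, the witnesses' associates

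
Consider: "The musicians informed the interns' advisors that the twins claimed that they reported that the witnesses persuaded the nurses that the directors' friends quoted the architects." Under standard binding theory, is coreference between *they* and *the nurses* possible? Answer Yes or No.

No

*the nurses* is an R-expression; Principle C requires it to be free (not bound by any c-commanding expression).
— they: subject of the clause headed by 'reported'; the pronoun c-commands the R-expression — coreference blocked (Principle C).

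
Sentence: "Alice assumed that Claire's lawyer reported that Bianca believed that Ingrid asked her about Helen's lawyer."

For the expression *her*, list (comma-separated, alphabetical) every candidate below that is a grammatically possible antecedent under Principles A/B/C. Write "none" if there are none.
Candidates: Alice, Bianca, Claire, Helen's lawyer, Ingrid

*her* is a pronoun; Principle B requires it to be free in its binding domain — the clause headed by 'asked'.
— Alice: subject of the matrix clause; c-commands the pronoun but lies outside its binding domain — allowed.
— Bianca: subject of the clause headed by 'believed'; c-commands the pronoun but lies outside its binding domain — allowed.
— Claire: possessor inside the subject DP of the clause headed by 'reported'; does not c-command the pronoun — Principle B does not apply; allowed.
— Helen's lawyer: second object of the clause headed by 'asked'; is c-commanded by the pronoun; coreference would bind this R-expression — blocked (Principle C).
— Ingrid: subject of the clause headed by 'asked'; c-commands the pronoun within its binding domain — blocked (Principle B).

Alice, Bianca, Claire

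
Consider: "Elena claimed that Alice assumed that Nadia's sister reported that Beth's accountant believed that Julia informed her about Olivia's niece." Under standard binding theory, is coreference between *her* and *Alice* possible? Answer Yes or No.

Yes

*Alice* is an R-expression; Principle C requires it to be free (not bound by any c-commanding expression).
— her: object of the clause headed by 'informed'; the pronoun does not c-command the R-expression — coreference allowed.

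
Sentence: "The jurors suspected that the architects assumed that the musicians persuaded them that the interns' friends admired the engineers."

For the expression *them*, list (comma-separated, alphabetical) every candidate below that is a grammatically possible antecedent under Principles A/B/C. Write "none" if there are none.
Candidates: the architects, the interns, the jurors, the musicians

the architects, the jurors

*them* is a pronoun; Principle B requires it to be free in its binding domain — the clause headed by 'persuaded'.
— the architects: subject of the clause headed by 'assumed'; c-commands the pronoun but lies outside its binding domain — allowed.
— the interns: possessor inside the subject DP of the clause headed by 'admired'; is c-commanded by the pronoun; coreference would bind this R-expression — blocked (Principle C).
— the jurors: subject of the matrix clause; c-commands the pronoun but lies outside its binding domain — allowed.
— the musicians: subject of the clause headed by 'persuaded'; c-commands the pronoun within its binding domain — blocked (Principle B).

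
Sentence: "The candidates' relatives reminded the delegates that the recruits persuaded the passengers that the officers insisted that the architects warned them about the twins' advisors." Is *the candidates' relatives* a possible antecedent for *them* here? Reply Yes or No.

*them* is a pronoun; Principle B requires it to be free in its binding domain — the clause headed by 'warned'.
— the candidates' relatives: subject of the matrix clause; c-commands the pronoun but lies outside its binding domain — allowed.

Yes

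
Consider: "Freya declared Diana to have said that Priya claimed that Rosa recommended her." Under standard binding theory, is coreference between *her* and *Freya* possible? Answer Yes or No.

Yes

*Freya* is an R-expression; Principle C requires it to be free (not bound by any c-commanding expression).
— her: object of the clause headed by 'recommended'; the pronoun does not c-command the R-expression — coreference allowed.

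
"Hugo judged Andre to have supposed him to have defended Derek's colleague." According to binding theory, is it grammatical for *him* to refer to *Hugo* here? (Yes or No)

*Hugo* is an R-expression; Principle C requires it to be free (not bound by any c-commanding expression).
— him: subject of the clause headed by 'defended'; the pronoun does not c-command the R-expression — coreference allowed.

Yes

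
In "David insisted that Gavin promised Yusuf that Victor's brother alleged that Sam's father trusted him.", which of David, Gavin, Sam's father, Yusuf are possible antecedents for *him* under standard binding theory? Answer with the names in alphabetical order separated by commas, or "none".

*him* is a pronoun; Principle B requires it to be free in its binding domain — the clause headed by 'trusted'.
— David: subject of the matrix clause; c-commands the pronoun but lies outside its binding domain — allowed.
— Gavin: subject of the clause headed by 'promised'; c-commands the pronoun but lies outside its binding domain — allowed.
— Sam's father: subject of the clause headed by 'trusted'; c-commands the pronoun within its binding domain — blocked (Principle B).
— Yusuf: object of the clause headed by 'promised'; c-commands the pronoun but lies outside its binding domain — allowed.

David, Gavin, Yusuf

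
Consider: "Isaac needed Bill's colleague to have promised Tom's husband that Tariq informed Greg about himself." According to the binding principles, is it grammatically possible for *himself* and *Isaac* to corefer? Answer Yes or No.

*himself* is a reflexive; Principle A requires it to be bound within its binding domain — the clause headed by 'informed'.
— Isaac: subject of the matrix clause; c-commands the reflexive but lies outside its binding domain — cannot bind it (Principle A).

No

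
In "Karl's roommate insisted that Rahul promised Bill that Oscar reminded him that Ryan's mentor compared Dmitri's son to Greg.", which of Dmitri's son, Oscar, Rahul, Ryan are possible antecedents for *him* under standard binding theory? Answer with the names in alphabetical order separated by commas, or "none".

*him* is a pronoun; Principle B requires it to be free in its binding domain — the clause headed by 'reminded'.
— Dmitri's son: object of the clause headed by 'compared'; is c-commanded by the pronoun; coreference would bind this R-expression — blocked (Principle C).
— Oscar: subject of the clause headed by 'reminded'; c-commands the pronoun within its binding domain — blocked (Principle B).
— Rahul: subject of the clause headed by 'promised'; c-commands the pronoun but lies outside its binding domain — allowed.
— Ryan: possessor inside the subject DP of the clause headed by 'compared'; is c-commanded by the pronoun; coreference would bind this R-expression — blocked (Principle C).

Rahul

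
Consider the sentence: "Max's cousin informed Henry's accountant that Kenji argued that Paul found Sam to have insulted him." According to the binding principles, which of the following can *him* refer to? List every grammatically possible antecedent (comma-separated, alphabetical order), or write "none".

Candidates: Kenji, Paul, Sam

Kenji, Paul

*him* is a pronoun; Principle B requires it to be free in its binding domain — the clause headed by 'insulted'.
— Kenji: subject of the clause headed by 'argued'; c-commands the pronoun but lies outside its binding domain — allowed.
— Paul: subject of the clause headed by 'found'; c-commands the pronoun but lies outside its binding domain — allowed.
— Sam: subject of the clause headed by 'insulted'; c-commands the pronoun within its binding domain — blocked (Principle B).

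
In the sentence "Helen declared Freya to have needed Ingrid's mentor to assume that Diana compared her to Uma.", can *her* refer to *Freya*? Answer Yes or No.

Yes

*her* is a pronoun; Principle B requires it to be free in its binding domain — the clause headed by 'compared'.
— Freya: subject of the clause headed by 'needed'; c-commands the pronoun but lies outside its binding domain — allowed.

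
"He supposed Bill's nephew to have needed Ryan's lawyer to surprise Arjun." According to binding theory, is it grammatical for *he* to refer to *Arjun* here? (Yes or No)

No

*Arjun* is an R-expression; Principle C requires it to be free (not bound by any c-commanding expression).
— he: subject of the matrix clause; the pronoun c-commands the R-expression — coreference blocked (Principle C).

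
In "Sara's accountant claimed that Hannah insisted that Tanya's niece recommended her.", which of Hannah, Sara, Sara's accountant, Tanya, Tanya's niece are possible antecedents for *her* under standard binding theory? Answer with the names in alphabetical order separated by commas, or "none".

Hannah, Sara, Sara's accountant, Tanya

*her* is a pronoun; Principle B requires it to be free in its binding domain — the clause headed by 'recommended'.
— Hannah: subject of the clause headed by 'insisted'; c-commands the pronoun but lies outside its binding domain — allowed.
— Sara: possessor inside the subject DP of the matrix clause; does not c-command the pronoun — Principle B does not apply; allowed.
— Sara's accountant: subject of the matrix clause; c-commands the pronoun but lies outside its binding domain — allowed.
— Tanya: possessor inside the subject DP of the clause headed by 'recommended'; does not c-command the pronoun — Principle B does not apply; allowed.
— Tanya's niece: subject of the clause headed by 'recommended'; c-commands the pronoun within its binding domain — blocked (Principle B).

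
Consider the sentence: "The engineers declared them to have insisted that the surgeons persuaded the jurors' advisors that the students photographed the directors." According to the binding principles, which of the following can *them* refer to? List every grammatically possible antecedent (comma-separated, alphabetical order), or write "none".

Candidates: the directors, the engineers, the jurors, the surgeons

none

*them* is a pronoun; Principle B requires it to be free in its binding domain — the matrix clause.
— the directors: object of the clause headed by 'photographed'; is c-commanded by the pronoun; coreference would bind this R-expression — blocked (Principle C).
— the engineers: subject of the matrix clause; c-commands the pronoun within its binding domain — blocked (Principle B).
— the jurors: possessor inside the object DP of the clause headed by 'persuaded'; is c-commanded by the pronoun; coreference would bind this R-expression — blocked (Principle C).
— the surgeons: subject of the clause headed by 'persuaded'; is c-commanded by the pronoun; coreference would bind this R-expression — blocked (Principle C).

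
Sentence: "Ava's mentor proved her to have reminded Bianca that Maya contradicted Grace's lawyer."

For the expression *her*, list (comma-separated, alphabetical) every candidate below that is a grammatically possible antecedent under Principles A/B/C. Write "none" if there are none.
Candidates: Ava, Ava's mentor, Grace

Ava

*her* is a pronoun; Principle B requires it to be free in its binding domain — the matrix clause.
— Ava: possessor inside the subject DP of the matrix clause; does not c-command the pronoun — Principle B does not apply; allowed.
— Ava's mentor: subject of the matrix clause; c-commands the pronoun within its binding domain — blocked (Principle B).
— Grace: possessor inside the object DP of the clause headed by 'contradicted'; is c-commanded by the pronoun; coreference would bind this R-expression — blocked (Principle C).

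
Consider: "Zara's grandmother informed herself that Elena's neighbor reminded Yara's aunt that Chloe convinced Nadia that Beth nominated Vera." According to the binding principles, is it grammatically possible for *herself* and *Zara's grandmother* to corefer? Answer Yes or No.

*herself* is a reflexive; Principle A requires it to be bound within its binding domain — the matrix clause.
— Zara's grandmother: subject of the matrix clause; c-commands the reflexive within its binding domain — allowed (Principle A).

Yes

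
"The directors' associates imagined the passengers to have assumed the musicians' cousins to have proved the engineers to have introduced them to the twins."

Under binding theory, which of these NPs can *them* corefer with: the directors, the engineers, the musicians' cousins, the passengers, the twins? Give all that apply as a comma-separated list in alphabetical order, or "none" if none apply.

the directors, the musicians' cousins, the passengers

*them* is a pronoun; Principle B requires it to be free in its binding domain — the clause headed by 'introduced'.
— the directors: possessor inside the subject DP of the matrix clause; does not c-command the pronoun — Principle B does not apply; allowed.
— the engineers: subject of the clause headed by 'introduced'; c-commands the pronoun within its binding domain — blocked (Principle B).
— the musicians' cousins: subject of the clause headed by 'proved'; c-commands the pronoun but lies outside its binding domain — allowed.
— the passengers: subject of the clause headed by 'assumed'; c-commands the pronoun but lies outside its binding domain — allowed.
— the twins: second object of the clause headed by 'introduced'; is c-commanded by the pronoun; coreference would bind this R-expression — blocked (Principle C).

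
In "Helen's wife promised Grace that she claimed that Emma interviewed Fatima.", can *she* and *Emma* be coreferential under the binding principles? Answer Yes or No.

*Emma* is an R-expression; Principle C requires it to be free (not bound by any c-commanding expression).
— she: subject of the clause headed by 'claimed'; the pronoun c-commands the R-expression — coreference blocked (Principle C).

No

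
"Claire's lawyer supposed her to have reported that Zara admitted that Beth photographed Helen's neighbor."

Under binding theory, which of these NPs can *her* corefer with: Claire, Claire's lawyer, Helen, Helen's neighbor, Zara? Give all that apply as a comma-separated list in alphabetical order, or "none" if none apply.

Claire

*her* is a pronoun; Principle B requires it to be free in its binding domain — the matrix clause.
— Claire: possessor inside the subject DP of the matrix clause; does not c-command the pronoun — Principle B does not apply; allowed.
— Claire's lawyer: subject of the matrix clause; c-commands the pronoun within its binding domain — blocked (Principle B).
— Helen: possessor inside the object DP of the clause headed by 'photographed'; is c-commanded by the pronoun; coreference would bind this R-expression — blocked (Principle C).
— Helen's neighbor: object of the clause headed by 'photographed'; is c-commanded by the pronoun; coreference would bind this R-expression — blocked (Principle C).
— Zara: subject of the clause headed by 'admitted'; is c-commanded by the pronoun; coreference would bind this R-expression — blocked (Principle C).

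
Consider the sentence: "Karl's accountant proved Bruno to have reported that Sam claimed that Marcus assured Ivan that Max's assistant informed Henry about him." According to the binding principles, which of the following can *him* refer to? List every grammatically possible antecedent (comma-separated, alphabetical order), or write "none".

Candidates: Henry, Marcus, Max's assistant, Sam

*him* is a pronoun; Principle B requires it to be free in its binding domain — the clause headed by 'informed'.
— Henry: object of the clause headed by 'informed'; c-commands the pronoun within its binding domain — blocked (Principle B).
— Marcus: subject of the clause headed by 'assured'; c-commands the pronoun but lies outside its binding domain — allowed.
— Max's assistant: subject of the clause headed by 'informed'; c-commands the pronoun within its binding domain — blocked (Principle B).
— Sam: subject of the clause headed by 'claimed'; c-commands the pronoun but lies outside its binding domain — allowed.

Marcus, Sam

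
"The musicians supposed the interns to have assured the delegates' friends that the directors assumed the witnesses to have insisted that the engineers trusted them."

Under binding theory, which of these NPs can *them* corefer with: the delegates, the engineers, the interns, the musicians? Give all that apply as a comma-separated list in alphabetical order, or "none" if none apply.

the delegates, the interns, the musicians

*them* is a pronoun; Principle B requires it to be free in its binding domain — the clause headed by 'trusted'.
— the delegates: possessor inside the object DP of the clause headed by 'assured'; does not c-command the pronoun — Principle B does not apply; allowed.
— the engineers: subject of the clause headed by 'trusted'; c-commands the pronoun within its binding domain — blocked (Principle B).
— the interns: subject of the clause headed by 'assured'; c-commands the pronoun but lies outside its binding domain — allowed.
— the musicians: subject of the matrix clause; c-commands the pronoun but lies outside its binding domain — allowed.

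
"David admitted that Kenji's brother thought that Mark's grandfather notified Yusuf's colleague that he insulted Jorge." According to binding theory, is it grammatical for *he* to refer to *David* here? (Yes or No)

*David* is an R-expression; Principle C requires it to be free (not bound by any c-commanding expression).
— he: subject of the clause headed by 'insulted'; the pronoun does not c-command the R-expression — coreference allowed.

Yes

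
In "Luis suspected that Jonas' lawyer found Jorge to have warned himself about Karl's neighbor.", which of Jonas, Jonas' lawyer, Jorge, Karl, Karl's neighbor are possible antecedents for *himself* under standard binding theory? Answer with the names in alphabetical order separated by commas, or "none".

Jorge

*himself* is a reflexive; Principle A requires it to be bound within its binding domain — the clause headed by 'warned'.
— Jonas: possessor inside the subject DP of the clause headed by 'found'; does not c-command the reflexive — cannot bind it (Principle A).
— Jonas' lawyer: subject of the clause headed by 'found'; c-commands the reflexive but lies outside its binding domain — cannot bind it (Principle A).
— Jorge: subject of the clause headed by 'warned'; c-commands the reflexive within its binding domain — allowed (Principle A).
— Karl: possessor inside the second object DP of the clause headed by 'warned'; does not c-command the reflexive — cannot bind it (Principle A).
— Karl's neighbor: second object of the clause headed by 'warned'; does not c-command the reflexive — cannot bind it (Principle A).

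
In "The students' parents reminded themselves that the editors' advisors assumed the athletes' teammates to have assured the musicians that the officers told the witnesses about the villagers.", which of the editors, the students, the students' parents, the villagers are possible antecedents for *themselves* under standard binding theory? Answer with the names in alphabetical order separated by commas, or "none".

the students' parents

*themselves* is a reflexive; Principle A requires it to be bound within its binding domain — the matrix clause.
— the editors: possessor inside the subject DP of the clause headed by 'assumed'; does not c-command the reflexive — cannot bind it (Principle A).
— the students: possessor inside the subject DP of the matrix clause; does not c-command the reflexive — cannot bind it (Principle A).
— the students' parents: subject of the matrix clause; c-commands the reflexive within its binding domain — allowed (Principle A).
— the villagers: second object of the clause headed by 'told'; does not c-command the reflexive — cannot bind it (Principle A).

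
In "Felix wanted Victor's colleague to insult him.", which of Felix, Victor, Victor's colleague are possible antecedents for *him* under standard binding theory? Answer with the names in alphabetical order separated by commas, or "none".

Felix, Victor

*him* is a pronoun; Principle B requires it to be free in its binding domain — the clause headed by 'insult'.
— Felix: subject of the matrix clause; c-commands the pronoun but lies outside its binding domain — allowed.
— Victor: possessor inside the subject DP of the clause headed by 'insult'; does not c-command the pronoun — Principle B does not apply; allowed.
— Victor's colleague: subject of the clause headed by 'insult'; c-commands the pronoun within its binding domain — blocked (Principle B).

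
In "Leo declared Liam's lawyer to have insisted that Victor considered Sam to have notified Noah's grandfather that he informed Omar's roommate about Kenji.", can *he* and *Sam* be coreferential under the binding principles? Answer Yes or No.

Yes

*Sam* is an R-expression; Principle C requires it to be free (not bound by any c-commanding expression).
— he: subject of the clause headed by 'informed'; the pronoun does not c-command the R-expression — coreference allowed.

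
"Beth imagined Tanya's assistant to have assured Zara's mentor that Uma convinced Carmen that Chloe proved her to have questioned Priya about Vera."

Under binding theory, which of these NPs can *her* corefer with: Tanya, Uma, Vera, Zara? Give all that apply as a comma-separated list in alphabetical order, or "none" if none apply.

*her* is a pronoun; Principle B requires it to be free in its binding domain — the clause headed by 'proved'.
— Tanya: possessor inside the subject DP of the clause headed by 'assured'; does not c-command the pronoun — Principle B does not apply; allowed.
— Uma: subject of the clause headed by 'convinced'; c-commands the pronoun but lies outside its binding domain — allowed.
— Vera: second object of the clause headed by 'questioned'; is c-commanded by the pronoun; coreference would bind this R-expression — blocked (Principle C).
— Zara: possessor inside the object DP of the clause headed by 'assured'; does not c-command the pronoun — Principle B does not apply; allowed.

Tanya, Uma, Zara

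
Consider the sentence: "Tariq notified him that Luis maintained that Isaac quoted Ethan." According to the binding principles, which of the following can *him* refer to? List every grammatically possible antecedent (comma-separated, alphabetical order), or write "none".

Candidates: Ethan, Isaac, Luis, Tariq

*him* is a pronoun; Principle B requires it to be free in its binding domain — the matrix clause.
— Ethan: object of the clause headed by 'quoted'; is c-commanded by the pronoun; coreference would bind this R-expression — blocked (Principle C).
— Isaac: subject of the clause headed by 'quoted'; is c-commanded by the pronoun; coreference would bind this R-expression — blocked (Principle C).
— Luis: subject of the clause headed by 'maintained'; is c-commanded by the pronoun; coreference would bind this R-expression — blocked (Principle C).
— Tariq: subject of the matrix clause; c-commands the pronoun within its binding domain — blocked (Principle B).

none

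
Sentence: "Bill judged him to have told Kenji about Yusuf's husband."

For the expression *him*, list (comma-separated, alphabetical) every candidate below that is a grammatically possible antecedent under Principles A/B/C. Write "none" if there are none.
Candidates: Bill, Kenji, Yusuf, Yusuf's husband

*him* is a pronoun; Principle B requires it to be free in its binding domain — the matrix clause.
— Bill: subject of the matrix clause; c-commands the pronoun within its binding domain — blocked (Principle B).
— Kenji: object of the clause headed by 'told'; is c-commanded by the pronoun; coreference would bind this R-expression — blocked (Principle C).
— Yusuf: possessor inside the second object DP of the clause headed by 'told'; is c-commanded by the pronoun; coreference would bind this R-expression — blocked (Principle C).
— Yusuf's husband: second object of the clause headed by 'told'; is c-commanded by the pronoun; coreference would bind this R-expression — blocked (Principle C).

none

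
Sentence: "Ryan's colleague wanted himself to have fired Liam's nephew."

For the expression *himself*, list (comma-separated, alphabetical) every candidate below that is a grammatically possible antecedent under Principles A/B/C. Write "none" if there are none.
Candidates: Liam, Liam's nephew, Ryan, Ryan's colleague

Ryan's colleague

*himself* is a reflexive; Principle A requires it to be bound within its binding domain — the matrix clause.
— Liam: possessor inside the object DP of the clause headed by 'fired'; does not c-command the reflexive — cannot bind it (Principle A).
— Liam's nephew: object of the clause headed by 'fired'; does not c-command the reflexive — cannot bind it (Principle A).
— Ryan: possessor inside the subject DP of the matrix clause; does not c-command the reflexive — cannot bind it (Principle A).
— Ryan's colleague: subject of the matrix clause; c-commands the reflexive within its binding domain — allowed (Principle A).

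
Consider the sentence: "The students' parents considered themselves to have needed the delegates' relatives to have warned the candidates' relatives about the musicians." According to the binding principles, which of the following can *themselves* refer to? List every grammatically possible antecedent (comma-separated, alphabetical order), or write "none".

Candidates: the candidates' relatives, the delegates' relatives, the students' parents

the students' parents

*themselves* is a reflexive; Principle A requires it to be bound within its binding domain — the matrix clause.
— the candidates' relatives: object of the clause headed by 'warned'; does not c-command the reflexive — cannot bind it (Principle A).
— the delegates' relatives: subject of the clause headed by 'warned'; does not c-command the reflexive — cannot bind it (Principle A).
— the students' parents: subject of the matrix clause; c-commands the reflexive within its binding domain — allowed (Principle A).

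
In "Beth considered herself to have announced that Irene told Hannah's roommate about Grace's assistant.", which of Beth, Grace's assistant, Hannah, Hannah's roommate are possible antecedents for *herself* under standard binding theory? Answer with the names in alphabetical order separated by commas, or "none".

*herself* is a reflexive; Principle A requires it to be bound within its binding domain — the matrix clause.
— Beth: subject of the matrix clause; c-commands the reflexive within its binding domain — allowed (Principle A).
— Grace's assistant: second object of the clause headed by 'told'; does not c-command the reflexive — cannot bind it (Principle A).
— Hannah: possessor inside the object DP of the clause headed by 'told'; does not c-command the reflexive — cannot bind it (Principle A).
— Hannah's roommate: object of the clause headed by 'told'; does not c-command the reflexive — cannot bind it (Principle A).

Beth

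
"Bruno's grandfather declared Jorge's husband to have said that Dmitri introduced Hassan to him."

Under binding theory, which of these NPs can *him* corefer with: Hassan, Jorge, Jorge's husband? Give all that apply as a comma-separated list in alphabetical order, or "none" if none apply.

*him* is a pronoun; Principle B requires it to be free in its binding domain — the clause headed by 'introduced'.
— Hassan: object of the clause headed by 'introduced'; c-commands the pronoun within its binding domain — blocked (Principle B).
— Jorge: possessor inside the subject DP of the clause headed by 'said'; does not c-command the pronoun — Principle B does not apply; allowed.
— Jorge's husband: subject of the clause headed by 'said'; c-commands the pronoun but lies outside its binding domain — allowed.

Jorge, Jorge's husband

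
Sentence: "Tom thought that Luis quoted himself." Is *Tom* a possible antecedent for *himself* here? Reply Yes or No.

No

*himself* is a reflexive; Principle A requires it to be bound within its binding domain — the clause headed by 'quoted'.
— Tom: subject of the matrix clause; c-commands the reflexive but lies outside its binding domain — cannot bind it (Principle A).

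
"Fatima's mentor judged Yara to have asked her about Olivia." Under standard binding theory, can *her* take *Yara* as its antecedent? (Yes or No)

*her* is a pronoun; Principle B requires it to be free in its binding domain — the clause headed by 'asked'.
— Yara: subject of the clause headed by 'asked'; c-commands the pronoun within its binding domain — blocked (Principle B).

No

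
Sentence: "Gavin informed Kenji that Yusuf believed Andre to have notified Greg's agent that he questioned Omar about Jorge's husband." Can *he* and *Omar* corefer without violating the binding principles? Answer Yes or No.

*Omar* is an R-expression; Principle C requires it to be free (not bound by any c-commanding expression).
— he: subject of the clause headed by 'questioned'; the pronoun c-commands the R-expression — coreference blocked (Principle C).

No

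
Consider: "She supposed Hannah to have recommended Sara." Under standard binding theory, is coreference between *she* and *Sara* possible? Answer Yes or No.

*Sara* is an R-expression; Principle C requires it to be free (not bound by any c-commanding expression).
— she: subject of the matrix clause; the pronoun c-commands the R-expression — coreference blocked (Principle C).

No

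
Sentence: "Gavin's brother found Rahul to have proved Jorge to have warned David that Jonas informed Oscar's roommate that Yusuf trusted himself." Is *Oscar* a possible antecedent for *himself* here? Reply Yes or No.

*himself* is a reflexive; Principle A requires it to be bound within its binding domain — the clause headed by 'trusted'.
— Oscar: possessor inside the object DP of the clause headed by 'informed'; does not c-command the reflexive — cannot bind it (Principle A).

No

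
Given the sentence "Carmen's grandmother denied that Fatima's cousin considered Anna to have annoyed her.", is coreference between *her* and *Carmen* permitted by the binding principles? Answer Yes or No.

*her* is a pronoun; Principle B requires it to be free in its binding domain — the clause headed by 'annoyed'.
— Carmen: possessor inside the subject DP of the matrix clause; does not c-command the pronoun — Principle B does not apply; allowed.

Yes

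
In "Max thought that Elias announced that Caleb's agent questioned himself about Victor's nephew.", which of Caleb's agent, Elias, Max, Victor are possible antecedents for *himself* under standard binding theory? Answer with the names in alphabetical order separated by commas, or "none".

Caleb's agent

*himself* is a reflexive; Principle A requires it to be bound within its binding domain — the clause headed by 'questioned'.
— Caleb's agent: subject of the clause headed by 'questioned'; c-commands the reflexive within its binding domain — allowed (Principle A).
— Elias: subject of the clause headed by 'announced'; c-commands the reflexive but lies outside its binding domain — cannot bind it (Principle A).
— Max: subject of the matrix clause; c-commands the reflexive but lies outside its binding domain — cannot bind it (Principle A).
— Victor: possessor inside the second object DP of the clause headed by 'questioned'; does not c-command the reflexive — cannot bind it (Principle A).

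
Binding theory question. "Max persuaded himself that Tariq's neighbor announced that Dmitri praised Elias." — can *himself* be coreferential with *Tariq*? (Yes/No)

No

*himself* is a reflexive; Principle A requires it to be bound within its binding domain — the matrix clause.
— Tariq: possessor inside the subject DP of the clause headed by 'announced'; does not c-command the reflexive — cannot bind it (Principle A).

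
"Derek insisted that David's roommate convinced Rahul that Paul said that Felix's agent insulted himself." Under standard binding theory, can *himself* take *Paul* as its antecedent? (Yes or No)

*himself* is a reflexive; Principle A requires it to be bound within its binding domain — the clause headed by 'insulted'.
— Paul: subject of the clause headed by 'said'; c-commands the reflexive but lies outside its binding domain — cannot bind it (Principle A).

No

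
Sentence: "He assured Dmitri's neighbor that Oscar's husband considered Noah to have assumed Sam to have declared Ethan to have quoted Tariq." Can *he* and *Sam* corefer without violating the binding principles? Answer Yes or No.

No

*Sam* is an R-expression; Principle C requires it to be free (not bound by any c-commanding expression).
— he: subject of the matrix clause; the pronoun c-commands the R-expression — coreference blocked (Principle C).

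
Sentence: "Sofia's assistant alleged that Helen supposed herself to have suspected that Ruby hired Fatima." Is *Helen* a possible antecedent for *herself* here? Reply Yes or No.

Yes

*herself* is a reflexive; Principle A requires it to be bound within its binding domain — the clause headed by 'supposed'.
— Helen: subject of the clause headed by 'supposed'; c-commands the reflexive within its binding domain — allowed (Principle A).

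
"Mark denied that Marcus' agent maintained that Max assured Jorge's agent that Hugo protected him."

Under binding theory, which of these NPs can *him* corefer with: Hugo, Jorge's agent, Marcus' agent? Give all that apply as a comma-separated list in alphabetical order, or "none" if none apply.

Jorge's agent, Marcus' agent

*him* is a pronoun; Principle B requires it to be free in its binding domain — the clause headed by 'protected'.
— Hugo: subject of the clause headed by 'protected'; c-commands the pronoun within its binding domain — blocked (Principle B).
— Jorge's agent: object of the clause headed by 'assured'; c-commands the pronoun but lies outside its binding domain — allowed.
— Marcus' agent: subject of the clause headed by 'maintained'; c-commands the pronoun but lies outside its binding domain — allowed.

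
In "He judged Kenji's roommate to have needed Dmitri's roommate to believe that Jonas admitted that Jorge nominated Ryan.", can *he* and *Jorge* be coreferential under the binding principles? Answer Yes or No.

No

*Jorge* is an R-expression; Principle C requires it to be free (not bound by any c-commanding expression).
— he: subject of the matrix clause; the pronoun c-commands the R-expression — coreference blocked (Principle C).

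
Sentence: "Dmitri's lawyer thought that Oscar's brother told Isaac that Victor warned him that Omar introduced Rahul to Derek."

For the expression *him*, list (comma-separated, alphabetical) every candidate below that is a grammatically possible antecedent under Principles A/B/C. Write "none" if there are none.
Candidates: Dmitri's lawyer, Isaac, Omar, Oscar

*him* is a pronoun; Principle B requires it to be free in its binding domain — the clause headed by 'warned'.
— Dmitri's lawyer: subject of the matrix clause; c-commands the pronoun but lies outside its binding domain — allowed.
— Isaac: object of the clause headed by 'told'; c-commands the pronoun but lies outside its binding domain — allowed.
— Omar: subject of the clause headed by 'introduced'; is c-commanded by the pronoun; coreference would bind this R-expression — blocked (Principle C).
— Oscar: possessor inside the subject DP of the clause headed by 'told'; does not c-command the pronoun — Principle B does not apply; allowed.

Dmitri's lawyer, Isaac, Oscar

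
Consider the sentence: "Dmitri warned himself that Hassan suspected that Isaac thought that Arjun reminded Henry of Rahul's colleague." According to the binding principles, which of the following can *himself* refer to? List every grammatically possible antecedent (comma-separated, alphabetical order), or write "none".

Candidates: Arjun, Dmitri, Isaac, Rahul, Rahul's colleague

Dmitri

*himself* is a reflexive; Principle A requires it to be bound within its binding domain — the matrix clause.
— Arjun: subject of the clause headed by 'reminded'; does not c-command the reflexive — cannot bind it (Principle A).
— Dmitri: subject of the matrix clause; c-commands the reflexive within its binding domain — allowed (Principle A).
— Isaac: subject of the clause headed by 'thought'; does not c-command the reflexive — cannot bind it (Principle A).
— Rahul: possessor inside the second object DP of the clause headed by 'reminded'; does not c-command the reflexive — cannot bind it (Principle A).
— Rahul's colleague: second object of the clause headed by 'reminded'; does not c-command the reflexive — cannot bind it (Principle A).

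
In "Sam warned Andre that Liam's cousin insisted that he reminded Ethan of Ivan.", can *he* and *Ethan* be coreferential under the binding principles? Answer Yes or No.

*Ethan* is an R-expression; Principle C requires it to be free (not bound by any c-commanding expression).
— he: subject of the clause headed by 'reminded'; the pronoun c-commands the R-expression — coreference blocked (Principle C).

No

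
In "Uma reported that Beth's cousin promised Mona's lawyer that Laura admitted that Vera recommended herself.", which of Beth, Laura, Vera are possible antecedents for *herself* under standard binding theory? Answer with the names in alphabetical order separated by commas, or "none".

Vera

*herself* is a reflexive; Principle A requires it to be bound within its binding domain — the clause headed by 'recommended'.
— Beth: possessor inside the subject DP of the clause headed by 'promised'; does not c-command the reflexive — cannot bind it (Principle A).
— Laura: subject of the clause headed by 'admitted'; c-commands the reflexive but lies outside its binding domain — cannot bind it (Principle A).
— Vera: subject of the clause headed by 'recommended'; c-commands the reflexive within its binding domain — allowed (Principle A).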